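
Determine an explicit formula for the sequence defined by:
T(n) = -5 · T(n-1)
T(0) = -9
Pure geometric recurrence with ratio -5.
By induction T(n) = T(0) · (-5)^n = - 9 \left(-5\right)^{n}.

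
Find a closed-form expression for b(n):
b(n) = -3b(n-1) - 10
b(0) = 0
First-order linear non-homogeneous.
Homogeneous solution: b_h(n) = A·(-3)^n.
Try constant particular solution b_p = K: K = -3K - 10 ⇒ K = - \frac{5}{2}.
General: b(n) = A·(-3)^n - \frac{5}{2}.
Apply b(0) = 0: A - \frac{5}{2} = 0 ⇒ A = \frac{5}{2}.
So b(n) = \frac{5 \left(-3\right)^{n}}{2} - \frac{5}{2}.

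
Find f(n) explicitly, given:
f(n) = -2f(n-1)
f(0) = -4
This is a homogeneous first-order recurrence with ratio -2.
By induction f(n) = f(0) · (-2)^n = - 4 \left(-2\right)^{n}.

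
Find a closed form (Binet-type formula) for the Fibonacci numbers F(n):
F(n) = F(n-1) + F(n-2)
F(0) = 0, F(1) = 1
This is the Fibonacci sequence.
Characteristic equation: x² - x - 1 = 0; roots r₁ = \frac{1}{2} + \frac{\sqrt{5}}{2}, r₂ = \frac{1}{2} - \frac{\sqrt{5}}{2}.
General: F(n) = A·r₁^n + B·r₂^n. Solving with F(0)=0, F(1)=1 gives A = \frac{\sqrt{5}}{5}, B = - \frac{\sqrt{5}}{5}.
So F(n) = \frac{2^{- n} \sqrt{5} \left(- \left(1 - \sqrt{5}\right)^{n} + \left(1 + \sqrt{5}\right)^{n}\right)}{5}.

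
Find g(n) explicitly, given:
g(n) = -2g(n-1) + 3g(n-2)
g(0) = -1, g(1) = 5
Characteristic equation: x² + 2x - 3 = 0, which factors as (x - (1))(x - (-3)) = 0.
Roots r₁ = 1, r₂ = -3 (distinct).
General solution: g(n) = A·(1)^n + B·(-3)^n.
From g(0) = -1: A + B = -1.
From g(1) = 5: A - 3B = 5.
Solving: A = \frac{1}{2}, B = - \frac{3}{2}.
So g(n) = \frac{1}{2} - \frac{3 \left(-3\right)^{n}}{2}.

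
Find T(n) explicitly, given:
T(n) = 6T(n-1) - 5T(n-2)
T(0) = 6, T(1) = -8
Characteristic equation: x² - 6x + 5 = 0, which factors as (x - (5))(x - (1)) = 0.
Roots r₁ = 5, r₂ = 1 (distinct).
General solution: T(n) = A·(5)^n + B·(1)^n.
From T(0) = 6: A + B = 6.
From T(1) = -8: 5A + B = -8.
Solving: A = - \frac{7}{2}, B = \frac{19}{2}.
So T(n) = \frac{19}{2} - \frac{7 \cdot 5^{n}}{2}.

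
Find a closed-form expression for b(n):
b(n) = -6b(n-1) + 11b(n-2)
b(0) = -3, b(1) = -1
Characteristic equation: x² + 6x - 11 = 0.
Discriminant Δ = (-6)² + 4·(11) = 80.
Roots r₁,₂ = (-6 ± √80)/2, so r₁ = -3 + 2 \sqrt{5}, r₂ = - 2 \sqrt{5} - 3.
General solution: b(n) = A·r₁^n + B·r₂^n.
From the initial conditions, A + B = -3 and r₁A + r₂B = -1.
Since r₁ - r₂ = √80: A = (-1 - (-3)r₂)/√80 = - \frac{3}{2} - \frac{\sqrt{5}}{2}, and B = -3 - A = - \frac{3}{2} + \frac{\sqrt{5}}{2}.
So b(n) = \left(- \frac{3}{2} - \frac{\sqrt{5}}{2}\right)\left(-3 + 2 \sqrt{5}\right)^n + \left(- \frac{3}{2} + \frac{\sqrt{5}}{2}\right)\left(- 2 \sqrt{5} - 3\right)^n.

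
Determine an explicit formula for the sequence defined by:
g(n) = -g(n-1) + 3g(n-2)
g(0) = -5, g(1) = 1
Characteristic equation: x² + x - 3 = 0.
Discriminant Δ = (-1)² + 4·(3) = 13.
Roots r₁,₂ = (-1 ± √13)/2, so r₁ = - \frac{1}{2} + \frac{\sqrt{13}}{2}, r₂ = - \frac{\sqrt{13}}{2} - \frac{1}{2}.
General solution: g(n) = A·r₁^n + B·r₂^n.
From the initial conditions, A + B = -5 and r₁A + r₂B = 1.
Since r₁ - r₂ = √13: A = (1 - (-5)r₂)/√13 = - \frac{5}{2} - \frac{3 \sqrt{13}}{26}, and B = -5 - A = - \frac{5}{2} + \frac{3 \sqrt{13}}{26}.
So g(n) = \left(- \frac{5}{2} - \frac{3 \sqrt{13}}{26}\right)\left(- \frac{1}{2} + \frac{\sqrt{13}}{2}\right)^n + \left(- \frac{5}{2} + \frac{3 \sqrt{13}}{26}\right)\left(- \frac{\sqrt{13}}{2} - \frac{1}{2}\right)^n.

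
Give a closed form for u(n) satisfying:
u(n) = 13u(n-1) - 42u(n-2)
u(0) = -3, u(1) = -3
Characteristic equation: x² - 13x + 42 = 0, which factors as (x - (6))(x - (7)) = 0.
Roots r₁ = 6, r₂ = 7 (distinct).
General solution: u(n) = A·(6)^n + B·(7)^n.
From u(0) = -3: A + B = -3.
From u(1) = -3: 6A + 7B = -3.
Solving: A = -18, B = 15.
So u(n) = - 18 \cdot 6^{n} + 15 \cdot 7^{n}.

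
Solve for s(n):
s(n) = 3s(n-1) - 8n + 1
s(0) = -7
First-order linear with linear forcing.
Homogeneous solution: s_h(n) = A·(3)^n.
Try particular s_p(n) = pn + q. Substituting:
  pn + q = 3(p(n-1) + q) - 8n + 1.
Matching the n-coefficient: p = 3p - 8 ⇒ p = 4.
Matching constants: q = -3p + 3q + 1 ⇒ q = \frac{11}{2}.
General: s(n) = A·(3)^n + 4 n + \frac{11}{2}.
Apply s(0) = -7: A + \frac{11}{2} = -7 ⇒ A = - \frac{25}{2}.
So s(n) = - \frac{25 \cdot 3^{n}}{2} + 4 n + \frac{11}{2}.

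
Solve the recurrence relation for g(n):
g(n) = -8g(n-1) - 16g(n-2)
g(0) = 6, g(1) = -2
Characteristic equation: x² + 8x + 16 = 0, which is (x - (-4))².
Repeated root r = -4.
General solution: g(n) = (A + Bn)·(-4)^n.
From g(0) = 6: A = 6.
From g(1) = -2: (A + B)·(-4) = -2 ⇒ B = - \frac{11}{2}.
So g(n) = \left(6 - \frac{11 n}{2}\right) \cdot (-4)^n.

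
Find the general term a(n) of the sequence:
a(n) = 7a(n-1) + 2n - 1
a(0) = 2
First-order linear with linear forcing.
Homogeneous solution: a_h(n) = A·(7)^n.
Try particular a_p(n) = pn + q. Substituting:
  pn + q = 7(p(n-1) + q) + 2n - 1.
Matching the n-coefficient: p = 7p + 2 ⇒ p = - \frac{1}{3}.
Matching constants: q = -7p + 7q - 1 ⇒ q = - \frac{2}{9}.
General: a(n) = A·(7)^n - \frac{n}{3} - \frac{2}{9}.
Apply a(0) = 2: A - \frac{2}{9} = 2 ⇒ A = \frac{20}{9}.
So a(n) = \frac{20 \cdot 7^{n}}{9} - \frac{n}{3} - \frac{2}{9}.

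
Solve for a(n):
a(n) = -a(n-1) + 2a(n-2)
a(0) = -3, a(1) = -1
Characteristic equation: x² + x - 2 = 0, which factors as (x - (1))(x - (-2)) = 0.
Roots r₁ = 1, r₂ = -2 (distinct).
General solution: a(n) = A·(1)^n + B·(-2)^n.
From a(0) = -3: A + B = -3.
From a(1) = -1: A - 2B = -1.
Solving: A = - \frac{7}{3}, B = - \frac{2}{3}.
So a(n) = - \frac{2 \left(-2\right)^{n}}{3} - \frac{7}{3}.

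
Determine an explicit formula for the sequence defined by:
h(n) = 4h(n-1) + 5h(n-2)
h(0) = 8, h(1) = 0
Characteristic equation: x² - 4x - 5 = 0, which factors as (x - (5))(x - (-1)) = 0.
Roots r₁ = 5, r₂ = -1 (distinct).
General solution: h(n) = A·(5)^n + B·(-1)^n.
From h(0) = 8: A + B = 8.
From h(1) = 0: 5A - B = 0.
Solving: A = \frac{4}{3}, B = \frac{20}{3}.
So h(n) = \frac{20 \left(-1\right)^{n}}{3} + \frac{4 \cdot 5^{n}}{3}.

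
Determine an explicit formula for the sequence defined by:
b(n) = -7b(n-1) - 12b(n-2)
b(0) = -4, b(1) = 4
Characteristic equation: x² + 7x + 12 = 0, which factors as (x - (-3))(x - (-4)) = 0.
Roots r₁ = -3, r₂ = -4 (distinct).
General solution: b(n) = A·(-3)^n + B·(-4)^n.
From b(0) = -4: A + B = -4.
From b(1) = 4: -3A - 4B = 4.
Solving: A = -12, B = 8.
So b(n) = - 12 \left(-3\right)^{n} + 8 \left(-4\right)^{n}.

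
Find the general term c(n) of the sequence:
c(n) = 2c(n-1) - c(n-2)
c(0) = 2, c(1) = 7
Characteristic equation: x² - 2x + 1 = 0, which is (x - (1))².
Repeated root r = 1.
General solution: c(n) = (A + Bn)·(1)^n.
From c(0) = 2: A = 2.
From c(1) = 7: (A + B)·(1) = 7 ⇒ B = 5.
So c(n) = \left(5 n + 2\right) \cdot (1)^n.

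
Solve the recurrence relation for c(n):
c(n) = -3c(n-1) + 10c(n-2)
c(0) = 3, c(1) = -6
Characteristic equation: x² + 3x - 10 = 0, which factors as (x - (2))(x - (-5)) = 0.
Roots r₁ = 2, r₂ = -5 (distinct).
General solution: c(n) = A·(2)^n + B·(-5)^n.
From c(0) = 3: A + B = 3.
From c(1) = -6: 2A - 5B = -6.
Solving: A = \frac{9}{7}, B = \frac{12}{7}.
So c(n) = \frac{12 \left(-5\right)^{n}}{7} + \frac{9 \cdot 2^{n}}{7}.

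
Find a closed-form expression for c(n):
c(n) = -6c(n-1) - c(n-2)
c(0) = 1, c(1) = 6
Characteristic equation: x² + 6x + 1 = 0.
Discriminant Δ = (-6)² + 4·(-1) = 32.
Roots r₁,₂ = (-6 ± √32)/2, so r₁ = -3 + 2 \sqrt{2}, r₂ = -3 - 2 \sqrt{2}.
General solution: c(n) = A·r₁^n + B·r₂^n.
From the initial conditions, A + B = 1 and r₁A + r₂B = 6.
Since r₁ - r₂ = √32: A = (6 - (1)r₂)/√32 = \frac{1}{2} + \frac{9 \sqrt{2}}{8}, and B = 1 - A = \frac{1}{2} - \frac{9 \sqrt{2}}{8}.
So c(n) = \left(\frac{1}{2} + \frac{9 \sqrt{2}}{8}\right)\left(-3 + 2 \sqrt{2}\right)^n + \left(\frac{1}{2} - \frac{9 \sqrt{2}}{8}\right)\left(-3 - 2 \sqrt{2}\right)^n.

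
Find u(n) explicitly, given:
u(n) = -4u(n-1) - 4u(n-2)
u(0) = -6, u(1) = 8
Characteristic equation: x² + 4x + 4 = 0, which is (x - (-2))².
Repeated root r = -2.
General solution: u(n) = (A + Bn)·(-2)^n.
From u(0) = -6: A = -6.
From u(1) = 8: (A + B)·(-2) = 8 ⇒ B = 2.
So u(n) = \left(2 n - 6\right) \cdot (-2)^n.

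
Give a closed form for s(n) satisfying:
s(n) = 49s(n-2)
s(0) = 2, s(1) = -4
Characteristic equation: x² - 49 = 0, which factors as (x - (7))(x - (-7)) = 0.
Roots r₁ = 7, r₂ = -7 (distinct).
General solution: s(n) = A·(7)^n + B·(-7)^n.
From s(0) = 2: A + B = 2.
From s(1) = -4: 7A - 7B = -4.
Solving: A = \frac{5}{7}, B = \frac{9}{7}.
So s(n) = \frac{9 \left(-7\right)^{n}}{7} + \frac{5 \cdot 7^{n}}{7}.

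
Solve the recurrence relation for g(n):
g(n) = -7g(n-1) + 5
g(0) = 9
First-order linear non-homogeneous.
Homogeneous solution: g_h(n) = A·(-7)^n.
Try constant particular solution g_p = K: K = -7K + 5 ⇒ K = \frac{5}{8}.
General: g(n) = A·(-7)^n + \frac{5}{8}.
Apply g(0) = 9: A + \frac{5}{8} = 9 ⇒ A = \frac{67}{8}.
So g(n) = \frac{67 \left(-7\right)^{n}}{8} + \frac{5}{8}.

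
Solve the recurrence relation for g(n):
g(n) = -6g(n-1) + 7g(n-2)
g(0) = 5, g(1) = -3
Characteristic equation: x² + 6x - 7 = 0, which factors as (x - (1))(x - (-7)) = 0.
Roots r₁ = 1, r₂ = -7 (distinct).
General solution: g(n) = A·(1)^n + B·(-7)^n.
From g(0) = 5: A + B = 5.
From g(1) = -3: A - 7B = -3.
Solving: A = 4, B = 1.
So g(n) = \left(-7\right)^{n} + 4.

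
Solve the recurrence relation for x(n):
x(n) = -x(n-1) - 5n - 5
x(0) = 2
First-order linear with linear forcing.
Homogeneous solution: x_h(n) = A·(-1)^n.
Try particular x_p(n) = pn + q. Substituting:
  pn + q = -(p(n-1) + q) - 5n - 5.
Matching the n-coefficient: p = -p - 5 ⇒ p = - \frac{5}{2}.
Matching constants: q = p - q - 5 ⇒ q = - \frac{15}{4}.
General: x(n) = A·(-1)^n - \frac{5 n}{2} - \frac{15}{4}.
Apply x(0) = 2: A - \frac{15}{4} = 2 ⇒ A = \frac{23}{4}.
So x(n) = \frac{23 \left(-1\right)^{n}}{4} - \frac{5 n}{2} - \frac{15}{4}.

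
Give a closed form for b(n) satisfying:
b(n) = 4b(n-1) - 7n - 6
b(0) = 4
First-order linear with linear forcing.
Homogeneous solution: b_h(n) = A·(4)^n.
Try particular b_p(n) = pn + q. Substituting:
  pn + q = 4(p(n-1) + q) - 7n - 6.
Matching the n-coefficient: p = 4p - 7 ⇒ p = \frac{7}{3}.
Matching constants: q = -4p + 4q - 6 ⇒ q = \frac{46}{9}.
General: b(n) = A·(4)^n + \frac{7 n}{3} + \frac{46}{9}.
Apply b(0) = 4: A + \frac{46}{9} = 4 ⇒ A = - \frac{10}{9}.
So b(n) = - \frac{10 \cdot 4^{n}}{9} + \frac{7 n}{3} + \frac{46}{9}.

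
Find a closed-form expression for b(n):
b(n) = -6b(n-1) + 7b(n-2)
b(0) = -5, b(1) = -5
Characteristic equation: x² + 6x - 7 = 0, which factors as (x - (1))(x - (-7)) = 0.
Roots r₁ = 1, r₂ = -7 (distinct).
General solution: b(n) = A·(1)^n + B·(-7)^n.
From b(0) = -5: A + B = -5.
From b(1) = -5: A - 7B = -5.
Solving: A = -5, B = 0.
So b(n) = -5.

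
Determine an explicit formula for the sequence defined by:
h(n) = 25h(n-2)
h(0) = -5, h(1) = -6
Characteristic equation: x² - 25 = 0, which factors as (x - (5))(x - (-5)) = 0.
Roots r₁ = 5, r₂ = -5 (distinct).
General solution: h(n) = A·(5)^n + B·(-5)^n.
From h(0) = -5: A + B = -5.
From h(1) = -6: 5A - 5B = -6.
Solving: A = - \frac{31}{10}, B = - \frac{19}{10}.
So h(n) = - \frac{19 \left(-5\right)^{n}}{10} - \frac{31 \cdot 5^{n}}{10}.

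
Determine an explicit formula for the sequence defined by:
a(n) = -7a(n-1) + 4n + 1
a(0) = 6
First-order linear with linear forcing.
Homogeneous solution: a_h(n) = A·(-7)^n.
Try particular a_p(n) = pn + q. Substituting:
  pn + q = -7(p(n-1) + q) + 4n + 1.
Matching the n-coefficient: p = -7p + 4 ⇒ p = \frac{1}{2}.
Matching constants: q = 7p - 7q + 1 ⇒ q = \frac{9}{16}.
General: a(n) = A·(-7)^n + \frac{n}{2} + \frac{9}{16}.
Apply a(0) = 6: A + \frac{9}{16} = 6 ⇒ A = \frac{87}{16}.
So a(n) = \frac{87 \left(-7\right)^{n}}{16} + \frac{n}{2} + \frac{9}{16}.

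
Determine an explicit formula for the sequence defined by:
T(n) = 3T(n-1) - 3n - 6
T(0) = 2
First-order linear with linear forcing.
Homogeneous solution: T_h(n) = A·(3)^n.
Try particular T_p(n) = pn + q. Substituting:
  pn + q = 3(p(n-1) + q) - 3n - 6.
Matching the n-coefficient: p = 3p - 3 ⇒ p = \frac{3}{2}.
Matching constants: q = -3p + 3q - 6 ⇒ q = \frac{21}{4}.
General: T(n) = A·(3)^n + \frac{3 n}{2} + \frac{21}{4}.
Apply T(0) = 2: A + \frac{21}{4} = 2 ⇒ A = - \frac{13}{4}.
So T(n) = - \frac{13 \cdot 3^{n}}{4} + \frac{3 n}{2} + \frac{21}{4}.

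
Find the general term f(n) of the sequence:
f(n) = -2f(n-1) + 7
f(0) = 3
First-order linear non-homogeneous.
Homogeneous solution: f_h(n) = A·(-2)^n.
Try constant particular solution f_p = K: K = -2K + 7 ⇒ K = \frac{7}{3}.
General: f(n) = A·(-2)^n + \frac{7}{3}.
Apply f(0) = 3: A + \frac{7}{3} = 3 ⇒ A = \frac{2}{3}.
So f(n) = \frac{2 \left(-2\right)^{n}}{3} + \frac{7}{3}.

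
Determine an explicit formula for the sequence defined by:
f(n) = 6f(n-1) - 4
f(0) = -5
First-order linear non-homogeneous.
Homogeneous solution: f_h(n) = A·(6)^n.
Try constant particular solution f_p = K: K = 6K - 4 ⇒ K = \frac{4}{5}.
General: f(n) = A·(6)^n + \frac{4}{5}.
Apply f(0) = -5: A + \frac{4}{5} = -5 ⇒ A = - \frac{29}{5}.
So f(n) = \frac{4}{5} - \frac{29 \cdot 6^{n}}{5}.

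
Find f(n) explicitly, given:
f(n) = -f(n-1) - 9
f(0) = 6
First-order linear non-homogeneous.
Homogeneous solution: f_h(n) = A·(-1)^n.
Try constant particular solution f_p = K: K = -K - 9 ⇒ K = - \frac{9}{2}.
General: f(n) = A·(-1)^n - \frac{9}{2}.
Apply f(0) = 6: A - \frac{9}{2} = 6 ⇒ A = \frac{21}{2}.
So f(n) = \frac{21 \left(-1\right)^{n}}{2} - \frac{9}{2}.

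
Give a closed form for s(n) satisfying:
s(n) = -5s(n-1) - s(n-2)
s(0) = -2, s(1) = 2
Characteristic equation: x² + 5x + 1 = 0.
Discriminant Δ = (-5)² + 4·(-1) = 21.
Roots r₁,₂ = (-5 ± √21)/2, so r₁ = - \frac{5}{2} + \frac{\sqrt{21}}{2}, r₂ = - \frac{5}{2} - \frac{\sqrt{21}}{2}.
General solution: s(n) = A·r₁^n + B·r₂^n.
From the initial conditions, A + B = -2 and r₁A + r₂B = 2.
Since r₁ - r₂ = √21: A = (2 - (-2)r₂)/√21 = -1 - \frac{\sqrt{21}}{7}, and B = -2 - A = -1 + \frac{\sqrt{21}}{7}.
So s(n) = \left(-1 - \frac{\sqrt{21}}{7}\right)\left(- \frac{5}{2} + \frac{\sqrt{21}}{2}\right)^n + \left(-1 + \frac{\sqrt{21}}{7}\right)\left(- \frac{5}{2} - \frac{\sqrt{21}}{2}\right)^n.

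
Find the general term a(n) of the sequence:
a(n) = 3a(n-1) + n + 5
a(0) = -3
First-order linear with linear forcing.
Homogeneous solution: a_h(n) = A·(3)^n.
Try particular a_p(n) = pn + q. Substituting:
  pn + q = 3(p(n-1) + q) + n + 5.
Matching the n-coefficient: p = 3p + 1 ⇒ p = - \frac{1}{2}.
Matching constants: q = -3p + 3q + 5 ⇒ q = - \frac{13}{4}.
General: a(n) = A·(3)^n - \frac{n}{2} - \frac{13}{4}.
Apply a(0) = -3: A - \frac{13}{4} = -3 ⇒ A = \frac{1}{4}.
So a(n) = \frac{3^{n}}{4} - \frac{n}{2} - \frac{13}{4}.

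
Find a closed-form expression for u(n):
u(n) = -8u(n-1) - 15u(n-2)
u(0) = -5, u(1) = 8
Characteristic equation: x² + 8x + 15 = 0, which factors as (x - (-3))(x - (-5)) = 0.
Roots r₁ = -3, r₂ = -5 (distinct).
General solution: u(n) = A·(-3)^n + B·(-5)^n.
From u(0) = -5: A + B = -5.
From u(1) = 8: -3A - 5B = 8.
Solving: A = - \frac{17}{2}, B = \frac{7}{2}.
So u(n) = - \frac{17 \left(-3\right)^{n}}{2} + \frac{7 \left(-5\right)^{n}}{2}.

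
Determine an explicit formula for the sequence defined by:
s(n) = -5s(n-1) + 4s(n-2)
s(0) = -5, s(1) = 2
Characteristic equation: x² + 5x - 4 = 0.
Discriminant Δ = (-5)² + 4·(4) = 41.
Roots r₁,₂ = (-5 ± √41)/2, so r₁ = - \frac{5}{2} + \frac{\sqrt{41}}{2}, r₂ = - \frac{\sqrt{41}}{2} - \frac{5}{2}.
General solution: s(n) = A·r₁^n + B·r₂^n.
From the initial conditions, A + B = -5 and r₁A + r₂B = 2.
Since r₁ - r₂ = √41: A = (2 - (-5)r₂)/√41 = - \frac{5}{2} - \frac{21 \sqrt{41}}{82}, and B = -5 - A = - \frac{5}{2} + \frac{21 \sqrt{41}}{82}.
So s(n) = \left(- \frac{5}{2} - \frac{21 \sqrt{41}}{82}\right)\left(- \frac{5}{2} + \frac{\sqrt{41}}{2}\right)^n + \left(- \frac{5}{2} + \frac{21 \sqrt{41}}{82}\right)\left(- \frac{\sqrt{41}}{2} - \frac{5}{2}\right)^n.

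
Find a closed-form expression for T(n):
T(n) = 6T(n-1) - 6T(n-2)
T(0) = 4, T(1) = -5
Characteristic equation: x² - 6x + 6 = 0.
Discriminant Δ = (6)² + 4·(-6) = 12.
Roots r₁,₂ = (6 ± √12)/2, so r₁ = \sqrt{3} + 3, r₂ = 3 - \sqrt{3}.
General solution: T(n) = A·r₁^n + B·r₂^n.
From the initial conditions, A + B = 4 and r₁A + r₂B = -5.
Since r₁ - r₂ = √12: A = (-5 - (4)r₂)/√12 = 2 - \frac{17 \sqrt{3}}{6}, and B = 4 - A = 2 + \frac{17 \sqrt{3}}{6}.
So T(n) = \left(2 - \frac{17 \sqrt{3}}{6}\right)\left(\sqrt{3} + 3\right)^n + \left(2 + \frac{17 \sqrt{3}}{6}\right)\left(3 - \sqrt{3}\right)^n.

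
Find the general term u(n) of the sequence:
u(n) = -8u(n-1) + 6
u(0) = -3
First-order linear non-homogeneous.
Homogeneous solution: u_h(n) = A·(-8)^n.
Try constant particular solution u_p = K: K = -8K + 6 ⇒ K = \frac{2}{3}.
General: u(n) = A·(-8)^n + \frac{2}{3}.
Apply u(0) = -3: A + \frac{2}{3} = -3 ⇒ A = - \frac{11}{3}.
So u(n) = \frac{2}{3} - \frac{11 \left(-8\right)^{n}}{3}.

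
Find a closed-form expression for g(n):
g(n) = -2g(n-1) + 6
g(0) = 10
First-order linear non-homogeneous.
Homogeneous solution: g_h(n) = A·(-2)^n.
Try constant particular solution g_p = K: K = -2K + 6 ⇒ K = 2.
General: g(n) = A·(-2)^n + 2.
Apply g(0) = 10: A + 2 = 10 ⇒ A = 8.
So g(n) = 8 \left(-2\right)^{n} + 2.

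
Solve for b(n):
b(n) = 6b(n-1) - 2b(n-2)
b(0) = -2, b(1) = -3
Characteristic equation: x² - 6x + 2 = 0.
Discriminant Δ = (6)² + 4·(-2) = 28.
Roots r₁,₂ = (6 ± √28)/2, so r₁ = \sqrt{7} + 3, r₂ = 3 - \sqrt{7}.
General solution: b(n) = A·r₁^n + B·r₂^n.
From the initial conditions, A + B = -2 and r₁A + r₂B = -3.
Since r₁ - r₂ = √28: A = (-3 - (-2)r₂)/√28 = -1 + \frac{3 \sqrt{7}}{14}, and B = -2 - A = -1 - \frac{3 \sqrt{7}}{14}.
So b(n) = \left(-1 + \frac{3 \sqrt{7}}{14}\right)\left(\sqrt{7} + 3\right)^n + \left(-1 - \frac{3 \sqrt{7}}{14}\right)\left(3 - \sqrt{7}\right)^n.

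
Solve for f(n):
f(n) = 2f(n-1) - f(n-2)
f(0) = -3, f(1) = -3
Characteristic equation: x² - 2x + 1 = 0, which is (x - (1))².
Repeated root r = 1.
General solution: f(n) = (A + Bn)·(1)^n.
From f(0) = -3: A = -3.
From f(1) = -3: (A + B)·(1) = -3 ⇒ B = 0.
So f(n) = \left(-3\right) \cdot (1)^n.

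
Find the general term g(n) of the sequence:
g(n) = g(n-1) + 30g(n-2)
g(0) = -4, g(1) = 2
Characteristic equation: x² - x - 30 = 0, which factors as (x - (6))(x - (-5)) = 0.
Roots r₁ = 6, r₂ = -5 (distinct).
General solution: g(n) = A·(6)^n + B·(-5)^n.
From g(0) = -4: A + B = -4.
From g(1) = 2: 6A - 5B = 2.
Solving: A = - \frac{18}{11}, B = - \frac{26}{11}.
So g(n) = - \frac{26 \left(-5\right)^{n}}{11} - \frac{18 \cdot 6^{n}}{11}.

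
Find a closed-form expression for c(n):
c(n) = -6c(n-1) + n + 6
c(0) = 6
First-order linear with linear forcing.
Homogeneous solution: c_h(n) = A·(-6)^n.
Try particular c_p(n) = pn + q. Substituting:
  pn + q = -6(p(n-1) + q) + n + 6.
Matching the n-coefficient: p = -6p + 1 ⇒ p = \frac{1}{7}.
Matching constants: q = 6p - 6q + 6 ⇒ q = \frac{48}{49}.
General: c(n) = A·(-6)^n + \frac{n}{7} + \frac{48}{49}.
Apply c(0) = 6: A + \frac{48}{49} = 6 ⇒ A = \frac{246}{49}.
So c(n) = \frac{246 \left(-6\right)^{n}}{49} + \frac{n}{7} + \frac{48}{49}.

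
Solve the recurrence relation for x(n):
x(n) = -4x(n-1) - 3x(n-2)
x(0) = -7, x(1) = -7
Characteristic equation: x² + 4x + 3 = 0, which factors as (x - (-1))(x - (-3)) = 0.
Roots r₁ = -1, r₂ = -3 (distinct).
General solution: x(n) = A·(-1)^n + B·(-3)^n.
From x(0) = -7: A + B = -7.
From x(1) = -7: -A - 3B = -7.
Solving: A = -14, B = 7.
So x(n) = - 14 \left(-1\right)^{n} + 7 \left(-3\right)^{n}.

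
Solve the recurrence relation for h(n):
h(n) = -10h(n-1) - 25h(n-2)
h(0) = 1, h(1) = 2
Characteristic equation: x² + 10x + 25 = 0, which is (x - (-5))².
Repeated root r = -5.
General solution: h(n) = (A + Bn)·(-5)^n.
From h(0) = 1: A = 1.
From h(1) = 2: (A + B)·(-5) = 2 ⇒ B = - \frac{7}{5}.
So h(n) = \left(1 - \frac{7 n}{5}\right) \cdot (-5)^n.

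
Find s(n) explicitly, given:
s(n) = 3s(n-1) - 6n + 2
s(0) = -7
First-order linear with linear forcing.
Homogeneous solution: s_h(n) = A·(3)^n.
Try particular s_p(n) = pn + q. Substituting:
  pn + q = 3(p(n-1) + q) - 6n + 2.
Matching the n-coefficient: p = 3p - 6 ⇒ p = 3.
Matching constants: q = -3p + 3q + 2 ⇒ q = \frac{7}{2}.
General: s(n) = A·(3)^n + 3 n + \frac{7}{2}.
Apply s(0) = -7: A + \frac{7}{2} = -7 ⇒ A = - \frac{21}{2}.
So s(n) = - \frac{21 \cdot 3^{n}}{2} + 3 n + \frac{7}{2}.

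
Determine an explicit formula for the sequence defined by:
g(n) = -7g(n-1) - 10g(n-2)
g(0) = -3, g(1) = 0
Characteristic equation: x² + 7x + 10 = 0, which factors as (x - (-5))(x - (-2)) = 0.
Roots r₁ = -5, r₂ = -2 (distinct).
General solution: g(n) = A·(-5)^n + B·(-2)^n.
From g(0) = -3: A + B = -3.
From g(1) = 0: -5A - 2B = 0.
Solving: A = 2, B = -5.
So g(n) = - 5 \left(-2\right)^{n} + 2 \left(-5\right)^{n}.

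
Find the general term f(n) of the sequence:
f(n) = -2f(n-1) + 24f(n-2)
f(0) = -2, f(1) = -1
Characteristic equation: x² + 2x - 24 = 0, which factors as (x - (4))(x - (-6)) = 0.
Roots r₁ = 4, r₂ = -6 (distinct).
General solution: f(n) = A·(4)^n + B·(-6)^n.
From f(0) = -2: A + B = -2.
From f(1) = -1: 4A - 6B = -1.
Solving: A = - \frac{13}{10}, B = - \frac{7}{10}.
So f(n) = - \frac{7 \left(-6\right)^{n}}{10} - \frac{13 \cdot 4^{n}}{10}.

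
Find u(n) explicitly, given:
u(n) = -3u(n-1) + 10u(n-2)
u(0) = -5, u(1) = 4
Characteristic equation: x² + 3x - 10 = 0, which factors as (x - (2))(x - (-5)) = 0.
Roots r₁ = 2, r₂ = -5 (distinct).
General solution: u(n) = A·(2)^n + B·(-5)^n.
From u(0) = -5: A + B = -5.
From u(1) = 4: 2A - 5B = 4.
Solving: A = -3, B = -2.
So u(n) = - 2 \left(-5\right)^{n} - 3 \cdot 2^{n}.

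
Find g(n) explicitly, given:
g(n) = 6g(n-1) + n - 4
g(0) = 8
First-order linear with linear forcing.
Homogeneous solution: g_h(n) = A·(6)^n.
Try particular g_p(n) = pn + q. Substituting:
  pn + q = 6(p(n-1) + q) + n - 4.
Matching the n-coefficient: p = 6p + 1 ⇒ p = - \frac{1}{5}.
Matching constants: q = -6p + 6q - 4 ⇒ q = \frac{14}{25}.
General: g(n) = A·(6)^n - \frac{n}{5} + \frac{14}{25}.
Apply g(0) = 8: A + \frac{14}{25} = 8 ⇒ A = \frac{186}{25}.
So g(n) = \frac{186 \cdot 6^{n}}{25} - \frac{n}{5} + \frac{14}{25}.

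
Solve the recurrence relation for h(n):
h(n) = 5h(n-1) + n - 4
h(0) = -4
First-order linear with linear forcing.
Homogeneous solution: h_h(n) = A·(5)^n.
Try particular h_p(n) = pn + q. Substituting:
  pn + q = 5(p(n-1) + q) + n - 4.
Matching the n-coefficient: p = 5p + 1 ⇒ p = - \frac{1}{4}.
Matching constants: q = -5p + 5q - 4 ⇒ q = \frac{11}{16}.
General: h(n) = A·(5)^n - \frac{n}{4} + \frac{11}{16}.
Apply h(0) = -4: A + \frac{11}{16} = -4 ⇒ A = - \frac{75}{16}.
So h(n) = - \frac{75 \cdot 5^{n}}{16} - \frac{n}{4} + \frac{11}{16}.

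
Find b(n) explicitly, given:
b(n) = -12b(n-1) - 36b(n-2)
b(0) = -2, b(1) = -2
Characteristic equation: x² + 12x + 36 = 0, which is (x - (-6))².
Repeated root r = -6.
General solution: b(n) = (A + Bn)·(-6)^n.
From b(0) = -2: A = -2.
From b(1) = -2: (A + B)·(-6) = -2 ⇒ B = \frac{7}{3}.
So b(n) = \left(\frac{7 n}{3} - 2\right) \cdot (-6)^n.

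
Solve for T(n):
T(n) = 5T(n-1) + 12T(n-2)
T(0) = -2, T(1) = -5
Characteristic equation: x² - 5x - 12 = 0.
Discriminant Δ = (5)² + 4·(12) = 73.
Roots r₁,₂ = (5 ± √73)/2, so r₁ = \frac{5}{2} + \frac{\sqrt{73}}{2}, r₂ = \frac{5}{2} - \frac{\sqrt{73}}{2}.
General solution: T(n) = A·r₁^n + B·r₂^n.
From the initial conditions, A + B = -2 and r₁A + r₂B = -5.
Since r₁ - r₂ = √73: A = (-5 - (-2)r₂)/√73 = -1, and B = -2 - A = -1.
So T(n) = \left(-1\right)\left(\frac{5}{2} + \frac{\sqrt{73}}{2}\right)^n + \left(-1\right)\left(\frac{5}{2} - \frac{\sqrt{73}}{2}\right)^n.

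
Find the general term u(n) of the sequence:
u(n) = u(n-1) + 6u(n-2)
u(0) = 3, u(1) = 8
Characteristic equation: x² - x - 6 = 0, which factors as (x - (-2))(x - (3)) = 0.
Roots r₁ = -2, r₂ = 3 (distinct).
General solution: u(n) = A·(-2)^n + B·(3)^n.
From u(0) = 3: A + B = 3.
From u(1) = 8: -2A + 3B = 8.
Solving: A = \frac{1}{5}, B = \frac{14}{5}.
So u(n) = \frac{\left(-2\right)^{n}}{5} + \frac{14 \cdot 3^{n}}{5}.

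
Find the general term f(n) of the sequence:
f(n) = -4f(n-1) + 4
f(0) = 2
First-order linear non-homogeneous.
Homogeneous solution: f_h(n) = A·(-4)^n.
Try constant particular solution f_p = K: K = -4K + 4 ⇒ K = \frac{4}{5}.
General: f(n) = A·(-4)^n + \frac{4}{5}.
Apply f(0) = 2: A + \frac{4}{5} = 2 ⇒ A = \frac{6}{5}.
So f(n) = \frac{6 \left(-4\right)^{n}}{5} + \frac{4}{5}.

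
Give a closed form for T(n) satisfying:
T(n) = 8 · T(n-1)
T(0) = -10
Pure geometric recurrence with ratio 8.
By induction T(n) = T(0) · (8)^n = - 10 \cdot 8^{n}.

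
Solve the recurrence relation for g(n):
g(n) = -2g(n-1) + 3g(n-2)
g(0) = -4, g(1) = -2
Characteristic equation: x² + 2x - 3 = 0, which factors as (x - (-3))(x - (1)) = 0.
Roots r₁ = -3, r₂ = 1 (distinct).
General solution: g(n) = A·(-3)^n + B·(1)^n.
From g(0) = -4: A + B = -4.
From g(1) = -2: -3A + B = -2.
Solving: A = - \frac{1}{2}, B = - \frac{7}{2}.
So g(n) = - \frac{\left(-3\right)^{n}}{2} - \frac{7}{2}.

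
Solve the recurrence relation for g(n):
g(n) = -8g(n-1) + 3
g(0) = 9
First-order linear non-homogeneous.
Homogeneous solution: g_h(n) = A·(-8)^n.
Try constant particular solution g_p = K: K = -8K + 3 ⇒ K = \frac{1}{3}.
General: g(n) = A·(-8)^n + \frac{1}{3}.
Apply g(0) = 9: A + \frac{1}{3} = 9 ⇒ A = \frac{26}{3}.
So g(n) = \frac{26 \left(-8\right)^{n}}{3} + \frac{1}{3}.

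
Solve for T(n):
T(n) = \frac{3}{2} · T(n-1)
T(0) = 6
Pure geometric recurrence with ratio \frac{3}{2}.
By induction T(n) = T(0) · (\frac{3}{2})^n = 6 \left(\frac{3}{2}\right)^{n}.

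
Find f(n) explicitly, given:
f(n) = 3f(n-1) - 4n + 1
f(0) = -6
First-order linear with linear forcing.
Homogeneous solution: f_h(n) = A·(3)^n.
Try particular f_p(n) = pn + q. Substituting:
  pn + q = 3(p(n-1) + q) - 4n + 1.
Matching the n-coefficient: p = 3p - 4 ⇒ p = 2.
Matching constants: q = -3p + 3q + 1 ⇒ q = \frac{5}{2}.
General: f(n) = A·(3)^n + 2 n + \frac{5}{2}.
Apply f(0) = -6: A + \frac{5}{2} = -6 ⇒ A = - \frac{17}{2}.
So f(n) = - \frac{17 \cdot 3^{n}}{2} + 2 n + \frac{5}{2}.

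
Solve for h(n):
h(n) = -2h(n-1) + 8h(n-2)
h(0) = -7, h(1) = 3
Characteristic equation: x² + 2x - 8 = 0, which factors as (x - (2))(x - (-4)) = 0.
Roots r₁ = 2, r₂ = -4 (distinct).
General solution: h(n) = A·(2)^n + B·(-4)^n.
From h(0) = -7: A + B = -7.
From h(1) = 3: 2A - 4B = 3.
Solving: A = - \frac{25}{6}, B = - \frac{17}{6}.
So h(n) = - \frac{17 \left(-4\right)^{n}}{6} - \frac{25 \cdot 2^{n}}{6}.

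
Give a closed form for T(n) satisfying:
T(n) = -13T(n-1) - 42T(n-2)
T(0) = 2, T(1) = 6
Characteristic equation: x² + 13x + 42 = 0, which factors as (x - (-6))(x - (-7)) = 0.
Roots r₁ = -6, r₂ = -7 (distinct).
General solution: T(n) = A·(-6)^n + B·(-7)^n.
From T(0) = 2: A + B = 2.
From T(1) = 6: -6A - 7B = 6.
Solving: A = 20, B = -18.
So T(n) = 20 \left(-6\right)^{n} - 18 \left(-7\right)^{n}.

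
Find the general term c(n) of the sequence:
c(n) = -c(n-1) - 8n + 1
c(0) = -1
First-order linear with linear forcing.
Homogeneous solution: c_h(n) = A·(-1)^n.
Try particular c_p(n) = pn + q. Substituting:
  pn + q = -(p(n-1) + q) - 8n + 1.
Matching the n-coefficient: p = -p - 8 ⇒ p = -4.
Matching constants: q = p - q + 1 ⇒ q = - \frac{3}{2}.
General: c(n) = A·(-1)^n - 4 n - \frac{3}{2}.
Apply c(0) = -1: A - \frac{3}{2} = -1 ⇒ A = \frac{1}{2}.
So c(n) = \frac{\left(-1\right)^{n}}{2} - 4 n - \frac{3}{2}.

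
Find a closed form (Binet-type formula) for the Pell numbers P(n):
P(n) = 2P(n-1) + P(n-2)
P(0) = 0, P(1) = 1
This is the Pell sequence.
Characteristic equation: x² - 2x - 1 = 0; roots r₁ = 1 + \sqrt{2}, r₂ = 1 - \sqrt{2}.
General: P(n) = A·r₁^n + B·r₂^n. Solving with P(0)=0, P(1)=1 gives A = \frac{\sqrt{2}}{4}, B = - \frac{\sqrt{2}}{4}.
So P(n) = \frac{\sqrt{2} \left(- \left(1 - \sqrt{2}\right)^{n} + \left(1 + \sqrt{2}\right)^{n}\right)}{4}.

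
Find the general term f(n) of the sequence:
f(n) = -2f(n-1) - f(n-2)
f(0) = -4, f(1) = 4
Characteristic equation: x² + 2x + 1 = 0, which is (x - (-1))².
Repeated root r = -1.
General solution: f(n) = (A + Bn)·(-1)^n.
From f(0) = -4: A = -4.
From f(1) = 4: (A + B)·(-1) = 4 ⇒ B = 0.
So f(n) = \left(-4\right) \cdot (-1)^n.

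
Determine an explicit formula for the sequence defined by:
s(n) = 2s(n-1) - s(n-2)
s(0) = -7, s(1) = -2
Characteristic equation: x² - 2x + 1 = 0, which is (x - (1))².
Repeated root r = 1.
General solution: s(n) = (A + Bn)·(1)^n.
From s(0) = -7: A = -7.
From s(1) = -2: (A + B)·(1) = -2 ⇒ B = 5.
So s(n) = \left(5 n - 7\right) \cdot (1)^n.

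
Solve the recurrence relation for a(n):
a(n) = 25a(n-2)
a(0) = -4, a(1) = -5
Characteristic equation: x² - 25 = 0, which factors as (x - (-5))(x - (5)) = 0.
Roots r₁ = -5, r₂ = 5 (distinct).
General solution: a(n) = A·(-5)^n + B·(5)^n.
From a(0) = -4: A + B = -4.
From a(1) = -5: -5A + 5B = -5.
Solving: A = - \frac{3}{2}, B = - \frac{5}{2}.
So a(n) = - \frac{3 \left(-5\right)^{n}}{2} - \frac{5 \cdot 5^{n}}{2}.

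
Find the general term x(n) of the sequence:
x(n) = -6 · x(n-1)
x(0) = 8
Pure geometric recurrence with ratio -6.
By induction x(n) = x(0) · (-6)^n = 8 \left(-6\right)^{n}.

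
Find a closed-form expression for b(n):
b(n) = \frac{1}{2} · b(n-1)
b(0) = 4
Pure geometric recurrence with ratio \frac{1}{2}.
By induction b(n) = b(0) · (\frac{1}{2})^n = 4 \cdot 2^{- n}.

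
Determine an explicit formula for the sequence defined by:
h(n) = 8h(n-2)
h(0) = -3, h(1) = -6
Characteristic equation: x² - 8 = 0.
Discriminant Δ = (0)² + 4·(8) = 32.
Roots r₁,₂ = (0 ± √32)/2, so r₁ = 2 \sqrt{2}, r₂ = - 2 \sqrt{2}.
General solution: h(n) = A·r₁^n + B·r₂^n.
From the initial conditions, A + B = -3 and r₁A + r₂B = -6.
Since r₁ - r₂ = √32: A = (-6 - (-3)r₂)/√32 = - \frac{3}{2} - \frac{3 \sqrt{2}}{4}, and B = -3 - A = - \frac{3}{2} + \frac{3 \sqrt{2}}{4}.
So h(n) = \left(- \frac{3}{2} - \frac{3 \sqrt{2}}{4}\right)\left(2 \sqrt{2}\right)^n + \left(- \frac{3}{2} + \frac{3 \sqrt{2}}{4}\right)\left(- 2 \sqrt{2}\right)^n.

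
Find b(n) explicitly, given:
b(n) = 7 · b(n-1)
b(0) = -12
Pure geometric recurrence with ratio 7.
By induction b(n) = b(0) · (7)^n = - 12 \cdot 7^{n}.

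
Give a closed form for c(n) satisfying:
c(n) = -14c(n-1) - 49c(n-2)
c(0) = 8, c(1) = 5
Characteristic equation: x² + 14x + 49 = 0, which is (x - (-7))².
Repeated root r = -7.
General solution: c(n) = (A + Bn)·(-7)^n.
From c(0) = 8: A = 8.
From c(1) = 5: (A + B)·(-7) = 5 ⇒ B = - \frac{61}{7}.
So c(n) = \left(8 - \frac{61 n}{7}\right) \cdot (-7)^n.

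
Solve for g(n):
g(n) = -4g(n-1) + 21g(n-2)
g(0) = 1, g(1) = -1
Characteristic equation: x² + 4x - 21 = 0, which factors as (x - (-7))(x - (3)) = 0.
Roots r₁ = -7, r₂ = 3 (distinct).
General solution: g(n) = A·(-7)^n + B·(3)^n.
From g(0) = 1: A + B = 1.
From g(1) = -1: -7A + 3B = -1.
Solving: A = \frac{2}{5}, B = \frac{3}{5}.
So g(n) = \frac{2 \left(-7\right)^{n}}{5} + \frac{3 \cdot 3^{n}}{5}.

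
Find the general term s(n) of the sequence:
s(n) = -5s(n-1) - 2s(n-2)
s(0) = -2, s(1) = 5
Characteristic equation: x² + 5x + 2 = 0.
Discriminant Δ = (-5)² + 4·(-2) = 17.
Roots r₁,₂ = (-5 ± √17)/2, so r₁ = - \frac{5}{2} + \frac{\sqrt{17}}{2}, r₂ = - \frac{5}{2} - \frac{\sqrt{17}}{2}.
General solution: s(n) = A·r₁^n + B·r₂^n.
From the initial conditions, A + B = -2 and r₁A + r₂B = 5.
Since r₁ - r₂ = √17: A = (5 - (-2)r₂)/√17 = -1, and B = -2 - A = -1.
So s(n) = \left(-1\right)\left(- \frac{5}{2} + \frac{\sqrt{17}}{2}\right)^n + \left(-1\right)\left(- \frac{5}{2} - \frac{\sqrt{17}}{2}\right)^n.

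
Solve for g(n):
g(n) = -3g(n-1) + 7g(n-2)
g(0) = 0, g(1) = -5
Characteristic equation: x² + 3x - 7 = 0.
Discriminant Δ = (-3)² + 4·(7) = 37.
Roots r₁,₂ = (-3 ± √37)/2, so r₁ = - \frac{3}{2} + \frac{\sqrt{37}}{2}, r₂ = - \frac{\sqrt{37}}{2} - \frac{3}{2}.
General solution: g(n) = A·r₁^n + B·r₂^n.
From the initial conditions, A + B = 0 and r₁A + r₂B = -5.
Since r₁ - r₂ = √37: A = (-5 - (0)r₂)/√37 = - \frac{5 \sqrt{37}}{37}, and B = 0 - A = \frac{5 \sqrt{37}}{37}.
So g(n) = \left(- \frac{5 \sqrt{37}}{37}\right)\left(- \frac{3}{2} + \frac{\sqrt{37}}{2}\right)^n + \left(\frac{5 \sqrt{37}}{37}\right)\left(- \frac{\sqrt{37}}{2} - \frac{3}{2}\right)^n.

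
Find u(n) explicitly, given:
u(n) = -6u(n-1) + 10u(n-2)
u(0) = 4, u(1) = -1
Characteristic equation: x² + 6x - 10 = 0.
Discriminant Δ = (-6)² + 4·(10) = 76.
Roots r₁,₂ = (-6 ± √76)/2, so r₁ = -3 + \sqrt{19}, r₂ = - \sqrt{19} - 3.
General solution: u(n) = A·r₁^n + B·r₂^n.
From the initial conditions, A + B = 4 and r₁A + r₂B = -1.
Since r₁ - r₂ = √76: A = (-1 - (4)r₂)/√76 = \frac{11 \sqrt{19}}{38} + 2, and B = 4 - A = 2 - \frac{11 \sqrt{19}}{38}.
So u(n) = \left(\frac{11 \sqrt{19}}{38} + 2\right)\left(-3 + \sqrt{19}\right)^n + \left(2 - \frac{11 \sqrt{19}}{38}\right)\left(- \sqrt{19} - 3\right)^n.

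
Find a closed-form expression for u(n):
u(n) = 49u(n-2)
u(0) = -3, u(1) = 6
Characteristic equation: x² - 49 = 0, which factors as (x - (7))(x - (-7)) = 0.
Roots r₁ = 7, r₂ = -7 (distinct).
General solution: u(n) = A·(7)^n + B·(-7)^n.
From u(0) = -3: A + B = -3.
From u(1) = 6: 7A - 7B = 6.
Solving: A = - \frac{15}{14}, B = - \frac{27}{14}.
So u(n) = - \frac{27 \left(-7\right)^{n}}{14} - \frac{15 \cdot 7^{n}}{14}.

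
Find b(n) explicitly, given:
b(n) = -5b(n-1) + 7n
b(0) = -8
First-order linear with linear forcing.
Homogeneous solution: b_h(n) = A·(-5)^n.
Try particular b_p(n) = pn + q. Substituting:
  pn + q = -5(p(n-1) + q) + 7n.
Matching the n-coefficient: p = -5p + 7 ⇒ p = \frac{7}{6}.
Matching constants: q = 5p - 5q ⇒ q = \frac{35}{36}.
General: b(n) = A·(-5)^n + \frac{7 n}{6} + \frac{35}{36}.
Apply b(0) = -8: A + \frac{35}{36} = -8 ⇒ A = - \frac{323}{36}.
So b(n) = - \frac{323 \left(-5\right)^{n}}{36} + \frac{7 n}{6} + \frac{35}{36}.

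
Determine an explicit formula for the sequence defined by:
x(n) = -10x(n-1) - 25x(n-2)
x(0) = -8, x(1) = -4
Characteristic equation: x² + 10x + 25 = 0, which is (x - (-5))².
Repeated root r = -5.
General solution: x(n) = (A + Bn)·(-5)^n.
From x(0) = -8: A = -8.
From x(1) = -4: (A + B)·(-5) = -4 ⇒ B = \frac{44}{5}.
So x(n) = \left(\frac{44 n}{5} - 8\right) \cdot (-5)^n.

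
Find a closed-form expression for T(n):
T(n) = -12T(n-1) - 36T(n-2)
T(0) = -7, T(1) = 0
Characteristic equation: x² + 12x + 36 = 0, which is (x - (-6))².
Repeated root r = -6.
General solution: T(n) = (A + Bn)·(-6)^n.
From T(0) = -7: A = -7.
From T(1) = 0: (A + B)·(-6) = 0 ⇒ B = 7.
So T(n) = \left(7 n - 7\right) \cdot (-6)^n.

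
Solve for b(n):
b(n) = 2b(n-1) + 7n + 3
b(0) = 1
First-order linear with linear forcing.
Homogeneous solution: b_h(n) = A·(2)^n.
Try particular b_p(n) = pn + q. Substituting:
  pn + q = 2(p(n-1) + q) + 7n + 3.
Matching the n-coefficient: p = 2p + 7 ⇒ p = -7.
Matching constants: q = -2p + 2q + 3 ⇒ q = -17.
General: b(n) = A·(2)^n - 7 n - 17.
Apply b(0) = 1: A - 17 = 1 ⇒ A = 18.
So b(n) = 18 \cdot 2^{n} - 7 n - 17.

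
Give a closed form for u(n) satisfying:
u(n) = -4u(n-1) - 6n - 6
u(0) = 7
First-order linear with linear forcing.
Homogeneous solution: u_h(n) = A·(-4)^n.
Try particular u_p(n) = pn + q. Substituting:
  pn + q = -4(p(n-1) + q) - 6n - 6.
Matching the n-coefficient: p = -4p - 6 ⇒ p = - \frac{6}{5}.
Matching constants: q = 4p - 4q - 6 ⇒ q = - \frac{54}{25}.
General: u(n) = A·(-4)^n - \frac{6 n}{5} - \frac{54}{25}.
Apply u(0) = 7: A - \frac{54}{25} = 7 ⇒ A = \frac{229}{25}.
So u(n) = \frac{229 \left(-4\right)^{n}}{25} - \frac{6 n}{5} - \frac{54}{25}.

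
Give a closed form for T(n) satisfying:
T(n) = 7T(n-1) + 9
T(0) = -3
First-order linear non-homogeneous.
Homogeneous solution: T_h(n) = A·(7)^n.
Try constant particular solution T_p = K: K = 7K + 9 ⇒ K = - \frac{3}{2}.
General: T(n) = A·(7)^n - \frac{3}{2}.
Apply T(0) = -3: A - \frac{3}{2} = -3 ⇒ A = - \frac{3}{2}.
So T(n) = - \frac{3 \cdot 7^{n}}{2} - \frac{3}{2}.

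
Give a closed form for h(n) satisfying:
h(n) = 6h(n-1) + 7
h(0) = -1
First-order linear non-homogeneous.
Homogeneous solution: h_h(n) = A·(6)^n.
Try constant particular solution h_p = K: K = 6K + 7 ⇒ K = - \frac{7}{5}.
General: h(n) = A·(6)^n - \frac{7}{5}.
Apply h(0) = -1: A - \frac{7}{5} = -1 ⇒ A = \frac{2}{5}.
So h(n) = \frac{2 \cdot 6^{n}}{5} - \frac{7}{5}.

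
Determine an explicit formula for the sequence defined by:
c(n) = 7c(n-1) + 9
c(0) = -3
First-order linear non-homogeneous.
Homogeneous solution: c_h(n) = A·(7)^n.
Try constant particular solution c_p = K: K = 7K + 9 ⇒ K = - \frac{3}{2}.
General: c(n) = A·(7)^n - \frac{3}{2}.
Apply c(0) = -3: A - \frac{3}{2} = -3 ⇒ A = - \frac{3}{2}.
So c(n) = - \frac{3 \cdot 7^{n}}{2} - \frac{3}{2}.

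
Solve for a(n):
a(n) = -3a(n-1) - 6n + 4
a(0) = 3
First-order linear with linear forcing.
Homogeneous solution: a_h(n) = A·(-3)^n.
Try particular a_p(n) = pn + q. Substituting:
  pn + q = -3(p(n-1) + q) - 6n + 4.
Matching the n-coefficient: p = -3p - 6 ⇒ p = - \frac{3}{2}.
Matching constants: q = 3p - 3q + 4 ⇒ q = - \frac{1}{8}.
General: a(n) = A·(-3)^n - \frac{3 n}{2} - \frac{1}{8}.
Apply a(0) = 3: A - \frac{1}{8} = 3 ⇒ A = \frac{25}{8}.
So a(n) = \frac{25 \left(-3\right)^{n}}{8} - \frac{3 n}{2} - \frac{1}{8}.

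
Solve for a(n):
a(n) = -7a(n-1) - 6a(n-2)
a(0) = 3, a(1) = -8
Characteristic equation: x² + 7x + 6 = 0, which factors as (x - (-1))(x - (-6)) = 0.
Roots r₁ = -1, r₂ = -6 (distinct).
General solution: a(n) = A·(-1)^n + B·(-6)^n.
From a(0) = 3: A + B = 3.
From a(1) = -8: -A - 6B = -8.
Solving: A = 2, B = 1.
So a(n) = 2 \left(-1\right)^{n} + \left(-6\right)^{n}.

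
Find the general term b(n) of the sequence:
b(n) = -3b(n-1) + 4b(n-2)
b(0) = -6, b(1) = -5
Characteristic equation: x² + 3x - 4 = 0, which factors as (x - (-4))(x - (1)) = 0.
Roots r₁ = -4, r₂ = 1 (distinct).
General solution: b(n) = A·(-4)^n + B·(1)^n.
From b(0) = -6: A + B = -6.
From b(1) = -5: -4A + B = -5.
Solving: A = - \frac{1}{5}, B = - \frac{29}{5}.
So b(n) = - \frac{\left(-4\right)^{n}}{5} - \frac{29}{5}.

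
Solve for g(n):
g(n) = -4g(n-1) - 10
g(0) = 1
First-order linear non-homogeneous.
Homogeneous solution: g_h(n) = A·(-4)^n.
Try constant particular solution g_p = K: K = -4K - 10 ⇒ K = -2.
General: g(n) = A·(-4)^n - 2.
Apply g(0) = 1: A - 2 = 1 ⇒ A = 3.
So g(n) = 3 \left(-4\right)^{n} - 2.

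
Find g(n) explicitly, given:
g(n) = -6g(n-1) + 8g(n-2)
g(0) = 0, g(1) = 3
Characteristic equation: x² + 6x - 8 = 0.
Discriminant Δ = (-6)² + 4·(8) = 68.
Roots r₁,₂ = (-6 ± √68)/2, so r₁ = -3 + \sqrt{17}, r₂ = - \sqrt{17} - 3.
General solution: g(n) = A·r₁^n + B·r₂^n.
From the initial conditions, A + B = 0 and r₁A + r₂B = 3.
Since r₁ - r₂ = √68: A = (3 - (0)r₂)/√68 = \frac{3 \sqrt{17}}{34}, and B = 0 - A = - \frac{3 \sqrt{17}}{34}.
So g(n) = \left(\frac{3 \sqrt{17}}{34}\right)\left(-3 + \sqrt{17}\right)^n + \left(- \frac{3 \sqrt{17}}{34}\right)\left(- \sqrt{17} - 3\right)^n.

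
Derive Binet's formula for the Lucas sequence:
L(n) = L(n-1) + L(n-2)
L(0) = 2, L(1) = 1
This is the Lucas sequence.
Characteristic equation: x² - x - 1 = 0; roots r₁ = \frac{1}{2} + \frac{\sqrt{5}}{2}, r₂ = \frac{1}{2} - \frac{\sqrt{5}}{2}.
General: L(n) = A·r₁^n + B·r₂^n. Solving with L(0)=2, L(1)=1 gives A = 1, B = 1.
So L(n) = 2^{- n} \left(\left(1 - \sqrt{5}\right)^{n} + \left(1 + \sqrt{5}\right)^{n}\right).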